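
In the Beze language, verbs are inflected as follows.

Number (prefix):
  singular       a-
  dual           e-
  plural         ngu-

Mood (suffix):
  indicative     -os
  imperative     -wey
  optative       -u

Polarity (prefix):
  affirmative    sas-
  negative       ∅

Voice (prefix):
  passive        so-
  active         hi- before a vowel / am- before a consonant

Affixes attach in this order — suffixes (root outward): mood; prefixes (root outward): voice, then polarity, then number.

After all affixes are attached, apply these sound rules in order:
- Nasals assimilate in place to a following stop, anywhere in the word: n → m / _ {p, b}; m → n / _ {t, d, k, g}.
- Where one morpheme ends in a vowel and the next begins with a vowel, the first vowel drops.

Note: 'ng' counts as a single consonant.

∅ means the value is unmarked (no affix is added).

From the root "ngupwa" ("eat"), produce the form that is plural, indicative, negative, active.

Attach voice active am- (before consonant 'ng') → amngupwa.
polarity = negative: zero marking, form stays amngupwa.
Attach mood indicative -os → amngupwaos.
Attach number plural ngu- → nguamngupwaos.
Nasal assimilation: no change.
Apply vowel deletion: nguamngupwaos → ngamngupwos.

ngamngupwos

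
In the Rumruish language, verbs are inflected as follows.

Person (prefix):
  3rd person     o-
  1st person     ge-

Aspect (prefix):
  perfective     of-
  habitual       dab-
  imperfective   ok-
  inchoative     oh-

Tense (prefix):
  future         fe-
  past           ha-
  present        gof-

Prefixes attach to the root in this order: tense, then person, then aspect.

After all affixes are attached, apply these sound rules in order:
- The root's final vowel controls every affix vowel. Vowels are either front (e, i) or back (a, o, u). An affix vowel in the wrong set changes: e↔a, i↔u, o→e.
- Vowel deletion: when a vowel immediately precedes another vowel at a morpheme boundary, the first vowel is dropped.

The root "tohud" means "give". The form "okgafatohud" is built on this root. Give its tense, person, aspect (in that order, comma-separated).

future, 1st person, imperfective

Segment: ok-ge-fe-tohud.
tense: fe- → future.
person: ge- → 1st person.
aspect: ok- → imperfective.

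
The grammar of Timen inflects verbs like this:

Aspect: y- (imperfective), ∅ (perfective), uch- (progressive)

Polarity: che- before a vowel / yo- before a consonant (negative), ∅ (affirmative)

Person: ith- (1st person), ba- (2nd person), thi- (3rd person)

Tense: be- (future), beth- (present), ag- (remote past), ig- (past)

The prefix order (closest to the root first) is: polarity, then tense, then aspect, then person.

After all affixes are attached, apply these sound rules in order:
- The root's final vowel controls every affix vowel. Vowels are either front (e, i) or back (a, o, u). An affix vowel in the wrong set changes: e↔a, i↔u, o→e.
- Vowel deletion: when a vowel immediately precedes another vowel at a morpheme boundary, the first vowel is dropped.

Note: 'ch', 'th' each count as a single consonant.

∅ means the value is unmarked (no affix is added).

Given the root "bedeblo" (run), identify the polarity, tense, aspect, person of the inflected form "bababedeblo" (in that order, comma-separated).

Segment: ba-be-bedeblo.
polarity: ∅ → affirmative.
tense: be- → future.
aspect: ∅ → perfective.
person: ba- → 2nd person.

affirmative, future, perfective, 2nd person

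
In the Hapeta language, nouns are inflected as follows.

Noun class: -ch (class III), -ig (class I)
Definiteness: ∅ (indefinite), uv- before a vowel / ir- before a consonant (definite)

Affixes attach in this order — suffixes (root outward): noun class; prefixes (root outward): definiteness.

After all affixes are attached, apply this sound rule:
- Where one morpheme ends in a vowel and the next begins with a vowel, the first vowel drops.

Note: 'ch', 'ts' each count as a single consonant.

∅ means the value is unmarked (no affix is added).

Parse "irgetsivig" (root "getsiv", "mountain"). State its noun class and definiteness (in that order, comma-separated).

class I, definite

Segment: ir-getsiv-ig.
noun class: -ig → class I.
definiteness: uv/ir- → definite.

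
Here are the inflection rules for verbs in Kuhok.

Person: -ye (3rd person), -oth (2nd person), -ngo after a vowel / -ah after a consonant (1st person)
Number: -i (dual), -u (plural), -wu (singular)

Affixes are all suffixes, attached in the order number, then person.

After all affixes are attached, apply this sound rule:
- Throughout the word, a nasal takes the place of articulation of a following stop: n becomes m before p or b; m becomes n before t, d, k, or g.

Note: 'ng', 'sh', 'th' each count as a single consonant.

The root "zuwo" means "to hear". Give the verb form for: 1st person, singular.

Attach number singular -wu → zuwowu.
Attach person 1st person -ngo (after vowel 'u') → zuwowungo.
Nasal assimilation: no change.

zuwowungo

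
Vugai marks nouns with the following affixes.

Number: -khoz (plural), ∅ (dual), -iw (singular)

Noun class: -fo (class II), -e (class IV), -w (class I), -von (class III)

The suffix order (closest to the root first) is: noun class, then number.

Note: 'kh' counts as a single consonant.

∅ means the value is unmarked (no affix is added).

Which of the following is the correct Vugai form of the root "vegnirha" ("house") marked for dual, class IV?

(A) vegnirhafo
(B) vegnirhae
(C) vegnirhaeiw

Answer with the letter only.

Attach noun class class IV -e → vegnirhae.
number = dual: zero marking, form stays vegnirhae.
So the correct form is vegnirhae, option (B).
(C) vegnirhaeiw is wrong: it uses singular instead of dual for number.
(A) vegnirhafo is wrong: it uses class II instead of class IV for noun class.

B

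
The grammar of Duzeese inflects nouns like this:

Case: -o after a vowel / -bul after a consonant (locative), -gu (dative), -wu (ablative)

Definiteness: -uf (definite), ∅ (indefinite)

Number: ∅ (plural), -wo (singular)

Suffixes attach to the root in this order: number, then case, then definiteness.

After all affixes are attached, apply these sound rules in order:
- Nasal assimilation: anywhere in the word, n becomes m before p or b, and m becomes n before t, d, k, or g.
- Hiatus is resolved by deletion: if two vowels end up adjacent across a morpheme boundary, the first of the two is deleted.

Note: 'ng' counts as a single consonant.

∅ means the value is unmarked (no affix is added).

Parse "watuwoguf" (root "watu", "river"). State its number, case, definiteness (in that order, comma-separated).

Segment: watu-wo-gu-uf.
number: -wo → singular.
case: -gu → dative.
definiteness: -uf → definite.

singular, dative, definite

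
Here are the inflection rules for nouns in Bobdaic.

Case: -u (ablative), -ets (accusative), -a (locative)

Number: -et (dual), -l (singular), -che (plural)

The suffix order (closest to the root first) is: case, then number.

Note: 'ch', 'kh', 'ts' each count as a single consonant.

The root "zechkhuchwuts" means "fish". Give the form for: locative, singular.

Attach case locative -a → zechkhuchwutsa.
Attach number singular -l → zechkhuchwutsal.

zechkhuchwutsal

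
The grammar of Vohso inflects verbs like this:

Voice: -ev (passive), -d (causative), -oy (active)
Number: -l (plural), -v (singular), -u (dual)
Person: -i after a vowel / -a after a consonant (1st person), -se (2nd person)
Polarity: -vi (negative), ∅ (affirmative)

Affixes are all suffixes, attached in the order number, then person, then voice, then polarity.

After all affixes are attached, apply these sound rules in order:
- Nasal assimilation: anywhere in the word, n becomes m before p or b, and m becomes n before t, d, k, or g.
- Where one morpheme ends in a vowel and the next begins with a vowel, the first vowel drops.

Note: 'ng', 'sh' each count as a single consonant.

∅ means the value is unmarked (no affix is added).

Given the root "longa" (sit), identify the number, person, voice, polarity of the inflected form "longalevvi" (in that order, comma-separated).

Segment: longa-l-a-ev-vi.
number: -l → plural.
person: -i/a → 1st person.
voice: -ev → passive.
polarity: -vi → negative.

plural, 1st person, passive, negative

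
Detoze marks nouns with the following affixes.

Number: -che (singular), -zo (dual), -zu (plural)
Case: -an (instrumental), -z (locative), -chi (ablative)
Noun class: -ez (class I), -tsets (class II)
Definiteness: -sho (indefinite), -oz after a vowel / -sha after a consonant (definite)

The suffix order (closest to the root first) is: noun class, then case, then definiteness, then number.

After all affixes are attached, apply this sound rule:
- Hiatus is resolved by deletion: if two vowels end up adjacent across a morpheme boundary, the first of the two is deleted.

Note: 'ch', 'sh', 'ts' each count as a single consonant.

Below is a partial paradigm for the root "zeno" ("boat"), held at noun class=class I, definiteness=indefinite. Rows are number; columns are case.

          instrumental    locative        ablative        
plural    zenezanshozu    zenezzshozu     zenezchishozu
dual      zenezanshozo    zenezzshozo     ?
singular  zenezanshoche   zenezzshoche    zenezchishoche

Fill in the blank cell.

Attach noun class class I -ez → zenoez.
Attach case ablative -chi → zenoezchi.
Attach definiteness indefinite -sho → zenoezchisho.
Attach number dual -zo → zenoezchishozo.
Apply vowel deletion: zenoezchishozo → zenezchishozo.

zenezchishozo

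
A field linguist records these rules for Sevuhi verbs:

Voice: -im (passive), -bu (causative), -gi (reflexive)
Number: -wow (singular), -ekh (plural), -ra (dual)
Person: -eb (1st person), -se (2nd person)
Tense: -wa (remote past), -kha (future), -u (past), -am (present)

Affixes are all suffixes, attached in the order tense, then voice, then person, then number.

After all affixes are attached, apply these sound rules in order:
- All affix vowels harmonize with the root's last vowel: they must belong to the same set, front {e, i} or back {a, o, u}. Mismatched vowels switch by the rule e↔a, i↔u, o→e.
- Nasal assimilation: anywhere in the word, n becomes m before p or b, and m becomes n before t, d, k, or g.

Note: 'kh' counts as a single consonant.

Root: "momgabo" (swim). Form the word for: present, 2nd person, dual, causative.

mongaboambusara

Attach tense present -am → momgaboam.
Attach voice causative -bu → momgaboambu.
Attach person 2nd person -se → momgaboambuse.
Attach number dual -ra → momgaboambusera.
Apply vowel harmony: momgaboambusera → momgaboambusara.
Apply nasal assimilation: momgaboambusara → mongaboambusara.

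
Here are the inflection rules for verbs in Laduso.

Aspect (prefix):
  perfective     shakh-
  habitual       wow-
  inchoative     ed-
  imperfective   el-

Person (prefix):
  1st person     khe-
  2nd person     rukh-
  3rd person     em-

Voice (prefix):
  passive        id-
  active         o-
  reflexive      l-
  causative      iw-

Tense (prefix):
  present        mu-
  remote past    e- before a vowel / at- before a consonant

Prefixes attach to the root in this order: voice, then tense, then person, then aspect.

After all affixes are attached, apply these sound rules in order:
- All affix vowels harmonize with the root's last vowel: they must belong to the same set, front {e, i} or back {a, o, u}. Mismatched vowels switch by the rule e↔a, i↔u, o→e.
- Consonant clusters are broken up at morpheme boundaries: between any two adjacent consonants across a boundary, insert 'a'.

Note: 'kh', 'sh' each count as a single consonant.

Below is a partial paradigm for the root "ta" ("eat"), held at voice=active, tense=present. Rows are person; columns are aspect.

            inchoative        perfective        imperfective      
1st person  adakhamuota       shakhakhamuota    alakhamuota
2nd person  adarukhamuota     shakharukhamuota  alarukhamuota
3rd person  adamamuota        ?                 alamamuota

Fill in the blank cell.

shakhamamuota

Attach voice active o- → ota.
Attach tense present mu- → muota.
Attach person 3rd person em- → emmuota.
Attach aspect perfective shakh- → shakhemmuota.
Apply vowel harmony: shakhemmuota → shakhammuota.
Apply epenthesis: shakhammuota → shakhamamuota.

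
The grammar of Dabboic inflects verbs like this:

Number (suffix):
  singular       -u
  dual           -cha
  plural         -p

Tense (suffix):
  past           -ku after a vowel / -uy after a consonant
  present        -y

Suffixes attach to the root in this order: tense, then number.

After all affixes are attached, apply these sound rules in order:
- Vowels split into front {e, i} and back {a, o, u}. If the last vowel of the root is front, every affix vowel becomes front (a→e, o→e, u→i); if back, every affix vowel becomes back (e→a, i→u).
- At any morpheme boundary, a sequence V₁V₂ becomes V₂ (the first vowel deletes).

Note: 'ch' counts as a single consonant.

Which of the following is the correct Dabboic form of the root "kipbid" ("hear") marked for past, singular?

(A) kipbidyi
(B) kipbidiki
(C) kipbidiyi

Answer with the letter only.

C

Attach tense past -uy (after consonant 'd') → kipbiduy.
Attach number singular -u → kipbiduyu.
Apply vowel harmony: kipbiduyu → kipbidiyi.
Vowel deletion: no change.
So the correct form is kipbidiyi, option (C).
(B) kipbidiki is wrong: it has the affixes in the wrong order.
(A) kipbidyi is wrong: it uses present instead of past for tense.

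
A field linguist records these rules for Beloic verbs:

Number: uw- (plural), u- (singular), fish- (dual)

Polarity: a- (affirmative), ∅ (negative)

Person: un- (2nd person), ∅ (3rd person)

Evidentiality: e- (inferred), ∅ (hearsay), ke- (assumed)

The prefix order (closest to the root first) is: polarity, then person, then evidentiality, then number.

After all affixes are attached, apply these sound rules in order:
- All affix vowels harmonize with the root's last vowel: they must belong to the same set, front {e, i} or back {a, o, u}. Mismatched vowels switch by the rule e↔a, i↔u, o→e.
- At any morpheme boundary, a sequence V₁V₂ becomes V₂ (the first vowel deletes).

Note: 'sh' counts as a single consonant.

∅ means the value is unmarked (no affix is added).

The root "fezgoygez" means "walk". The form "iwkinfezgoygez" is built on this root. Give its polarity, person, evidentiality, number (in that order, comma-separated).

negative, 2nd person, assumed, plural

Segment: uw-ke-un-fezgoygez.
polarity: ∅ → negative.
person: un- → 2nd person.
evidentiality: ke- → assumed.
number: uw- → plural.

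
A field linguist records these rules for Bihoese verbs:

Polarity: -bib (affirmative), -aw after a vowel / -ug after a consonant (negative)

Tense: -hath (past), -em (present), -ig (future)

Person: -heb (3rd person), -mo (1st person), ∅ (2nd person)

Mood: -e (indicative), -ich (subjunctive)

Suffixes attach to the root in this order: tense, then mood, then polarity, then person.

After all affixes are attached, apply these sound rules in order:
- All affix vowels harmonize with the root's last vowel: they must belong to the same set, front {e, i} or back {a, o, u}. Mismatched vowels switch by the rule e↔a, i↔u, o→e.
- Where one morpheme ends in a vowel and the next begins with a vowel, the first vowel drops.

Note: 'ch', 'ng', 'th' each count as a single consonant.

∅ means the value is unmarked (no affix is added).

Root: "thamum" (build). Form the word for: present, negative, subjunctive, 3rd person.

thamumamuchughab

Attach tense present -em → thamumem.
Attach mood subjunctive -ich → thamumemich.
Attach polarity negative -ug (after consonant 'ch') → thamumemichug.
Attach person 3rd person -heb → thamumemichugheb.
Apply vowel harmony: thamumemichugheb → thamumamuchughab.
Vowel deletion: no change.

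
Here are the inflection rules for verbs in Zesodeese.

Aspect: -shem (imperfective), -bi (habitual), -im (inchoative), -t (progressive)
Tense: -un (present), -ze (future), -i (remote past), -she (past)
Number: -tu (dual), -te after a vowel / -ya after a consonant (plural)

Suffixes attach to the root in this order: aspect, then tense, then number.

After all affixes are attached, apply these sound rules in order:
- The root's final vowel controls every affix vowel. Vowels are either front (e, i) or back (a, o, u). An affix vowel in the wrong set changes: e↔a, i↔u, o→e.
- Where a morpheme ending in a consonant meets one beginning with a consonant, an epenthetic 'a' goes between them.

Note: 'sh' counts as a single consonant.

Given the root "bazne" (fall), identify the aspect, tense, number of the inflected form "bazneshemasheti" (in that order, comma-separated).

imperfective, past, dual

Segment: bazne-shem-she-tu.
aspect: -shem → imperfective.
tense: -she → past.
number: -tu → dual.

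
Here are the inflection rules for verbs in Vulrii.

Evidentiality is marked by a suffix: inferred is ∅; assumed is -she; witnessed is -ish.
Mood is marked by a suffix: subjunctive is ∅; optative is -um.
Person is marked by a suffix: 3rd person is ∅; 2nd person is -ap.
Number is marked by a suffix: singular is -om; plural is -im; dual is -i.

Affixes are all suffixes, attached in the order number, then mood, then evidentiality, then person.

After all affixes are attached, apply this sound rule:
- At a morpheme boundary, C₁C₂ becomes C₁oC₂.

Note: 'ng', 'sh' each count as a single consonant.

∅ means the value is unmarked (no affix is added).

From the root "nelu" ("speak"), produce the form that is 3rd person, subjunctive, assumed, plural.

neluimoshe

Attach number plural -im → neluim.
mood = subjunctive: zero marking, form stays neluim.
Attach evidentiality assumed -she → neluimshe.
person = 3rd person: zero marking, form stays neluimshe.
Apply epenthesis: neluimshe → neluimoshe.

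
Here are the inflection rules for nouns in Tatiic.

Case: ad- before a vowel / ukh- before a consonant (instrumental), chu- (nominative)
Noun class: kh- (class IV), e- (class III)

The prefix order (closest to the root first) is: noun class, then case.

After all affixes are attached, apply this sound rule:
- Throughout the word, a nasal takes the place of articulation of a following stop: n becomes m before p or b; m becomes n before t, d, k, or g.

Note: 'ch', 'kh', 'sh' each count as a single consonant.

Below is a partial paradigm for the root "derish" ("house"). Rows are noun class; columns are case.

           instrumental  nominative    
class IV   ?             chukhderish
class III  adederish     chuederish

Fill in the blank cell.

ukhkhderish

Attach noun class class IV kh- → khderish.
Attach case instrumental ukh- (before consonant 'kh') → ukhkhderish.
Nasal assimilation: no change.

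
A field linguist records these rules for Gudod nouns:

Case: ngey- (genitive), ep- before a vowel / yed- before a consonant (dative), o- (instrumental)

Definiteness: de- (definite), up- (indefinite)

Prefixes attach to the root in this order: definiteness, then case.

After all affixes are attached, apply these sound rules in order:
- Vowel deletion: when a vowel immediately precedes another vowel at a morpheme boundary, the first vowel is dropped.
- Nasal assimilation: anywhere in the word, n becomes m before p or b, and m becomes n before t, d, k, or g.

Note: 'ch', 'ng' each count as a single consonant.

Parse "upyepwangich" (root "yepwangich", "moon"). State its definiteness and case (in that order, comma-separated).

Segment: o-up-yepwangich.
definiteness: up- → indefinite.
case: o- → instrumental.

indefinite, instrumental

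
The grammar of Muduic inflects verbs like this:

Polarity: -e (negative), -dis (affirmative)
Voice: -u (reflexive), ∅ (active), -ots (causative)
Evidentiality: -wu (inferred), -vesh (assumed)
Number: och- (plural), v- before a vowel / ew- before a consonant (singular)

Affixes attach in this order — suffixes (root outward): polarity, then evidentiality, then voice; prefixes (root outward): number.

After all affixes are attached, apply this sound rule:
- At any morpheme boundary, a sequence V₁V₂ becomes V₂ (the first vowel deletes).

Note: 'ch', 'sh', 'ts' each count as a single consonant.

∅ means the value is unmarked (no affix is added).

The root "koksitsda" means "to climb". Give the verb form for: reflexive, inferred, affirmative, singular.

Attach polarity affirmative -dis → koksitsdadis.
Attach evidentiality inferred -wu → koksitsdadiswu.
Attach voice reflexive -u → koksitsdadiswuu.
Attach number singular ew- (before consonant 'k') → ewkoksitsdadiswuu.
Apply vowel deletion: ewkoksitsdadiswuu → ewkoksitsdadiswu.

ewkoksitsdadiswu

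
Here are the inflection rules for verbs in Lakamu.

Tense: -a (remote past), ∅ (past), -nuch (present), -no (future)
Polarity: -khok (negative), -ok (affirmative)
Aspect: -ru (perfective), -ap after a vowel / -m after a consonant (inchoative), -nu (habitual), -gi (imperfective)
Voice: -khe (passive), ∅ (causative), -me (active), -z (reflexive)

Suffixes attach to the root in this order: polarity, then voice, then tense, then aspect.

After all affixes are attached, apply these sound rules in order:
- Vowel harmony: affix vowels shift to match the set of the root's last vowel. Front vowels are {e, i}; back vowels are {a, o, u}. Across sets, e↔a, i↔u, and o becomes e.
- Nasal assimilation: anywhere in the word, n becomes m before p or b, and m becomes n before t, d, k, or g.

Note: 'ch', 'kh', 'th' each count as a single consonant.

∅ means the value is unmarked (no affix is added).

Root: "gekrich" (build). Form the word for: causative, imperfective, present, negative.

Attach polarity negative -khok → gekrichkhok.
voice = causative: zero marking, form stays gekrichkhok.
Attach tense present -nuch → gekrichkhoknuch.
Attach aspect imperfective -gi → gekrichkhoknuchgi.
Apply vowel harmony: gekrichkhoknuchgi → gekrichkheknichgi.
Nasal assimilation: no change.

gekrichkheknichgi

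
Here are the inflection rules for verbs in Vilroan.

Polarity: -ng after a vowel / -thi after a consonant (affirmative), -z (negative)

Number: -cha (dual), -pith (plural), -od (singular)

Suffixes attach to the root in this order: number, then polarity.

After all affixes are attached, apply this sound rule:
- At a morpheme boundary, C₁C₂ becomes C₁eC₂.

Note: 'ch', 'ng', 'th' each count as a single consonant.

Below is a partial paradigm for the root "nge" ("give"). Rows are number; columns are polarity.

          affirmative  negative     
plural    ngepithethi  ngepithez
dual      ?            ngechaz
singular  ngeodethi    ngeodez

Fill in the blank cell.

ngechang

Attach number dual -cha → ngecha.
Attach polarity affirmative -ng (after vowel 'a') → ngechang.
Epenthesis: no change.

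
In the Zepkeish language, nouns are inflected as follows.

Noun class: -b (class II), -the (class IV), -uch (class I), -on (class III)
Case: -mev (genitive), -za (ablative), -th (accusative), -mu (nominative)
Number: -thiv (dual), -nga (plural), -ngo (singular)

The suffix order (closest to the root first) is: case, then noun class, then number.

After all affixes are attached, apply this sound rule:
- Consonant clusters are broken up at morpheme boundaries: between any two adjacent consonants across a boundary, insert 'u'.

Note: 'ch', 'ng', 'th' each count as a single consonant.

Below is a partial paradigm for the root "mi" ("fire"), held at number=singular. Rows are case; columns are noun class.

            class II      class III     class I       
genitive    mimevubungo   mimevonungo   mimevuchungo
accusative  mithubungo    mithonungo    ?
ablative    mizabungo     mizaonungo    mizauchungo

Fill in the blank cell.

Attach case accusative -th → mith.
Attach noun class class I -uch → mithuch.
Attach number singular -ngo → mithuchngo.
Apply epenthesis: mithuchngo → mithuchungo.

mithuchungo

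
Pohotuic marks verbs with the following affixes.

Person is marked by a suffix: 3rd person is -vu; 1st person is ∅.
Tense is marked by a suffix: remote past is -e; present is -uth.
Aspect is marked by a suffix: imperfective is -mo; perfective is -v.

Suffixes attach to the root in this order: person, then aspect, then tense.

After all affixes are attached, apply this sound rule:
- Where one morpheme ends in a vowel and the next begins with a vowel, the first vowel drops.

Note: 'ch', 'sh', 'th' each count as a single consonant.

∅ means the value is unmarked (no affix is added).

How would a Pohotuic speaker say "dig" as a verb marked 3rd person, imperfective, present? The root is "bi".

Attach person 3rd person -vu → bivu.
Attach aspect imperfective -mo → bivumo.
Attach tense present -uth → bivumouth.
Apply vowel deletion: bivumouth → bivumuth.

bivumuth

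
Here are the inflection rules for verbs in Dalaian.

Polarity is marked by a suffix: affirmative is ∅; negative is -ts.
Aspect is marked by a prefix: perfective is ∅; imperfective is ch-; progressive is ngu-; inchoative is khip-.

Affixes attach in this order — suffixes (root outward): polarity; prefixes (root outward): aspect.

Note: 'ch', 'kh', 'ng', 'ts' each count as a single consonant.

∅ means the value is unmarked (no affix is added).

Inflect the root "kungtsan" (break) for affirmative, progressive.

ngukungtsan

polarity = affirmative: zero marking, form stays kungtsan.
Attach aspect progressive ngu- → ngukungtsan.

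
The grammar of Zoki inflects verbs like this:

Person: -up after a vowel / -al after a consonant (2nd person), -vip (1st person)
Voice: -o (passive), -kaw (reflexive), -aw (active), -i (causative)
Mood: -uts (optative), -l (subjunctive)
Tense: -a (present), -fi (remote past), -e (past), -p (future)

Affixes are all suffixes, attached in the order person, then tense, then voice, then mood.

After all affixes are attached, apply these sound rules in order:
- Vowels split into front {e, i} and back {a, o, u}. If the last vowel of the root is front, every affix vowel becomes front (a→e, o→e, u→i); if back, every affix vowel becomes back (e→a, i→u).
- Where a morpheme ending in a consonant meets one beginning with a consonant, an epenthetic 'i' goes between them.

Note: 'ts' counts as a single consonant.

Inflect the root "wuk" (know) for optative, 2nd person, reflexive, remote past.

wukalifukawuts

Attach person 2nd person -al (after consonant 'k') → wukal.
Attach tense remote past -fi → wukalfi.
Attach voice reflexive -kaw → wukalfikaw.
Attach mood optative -uts → wukalfikawuts.
Apply vowel harmony: wukalfikawuts → wukalfukawuts.
Apply epenthesis: wukalfukawuts → wukalifukawuts.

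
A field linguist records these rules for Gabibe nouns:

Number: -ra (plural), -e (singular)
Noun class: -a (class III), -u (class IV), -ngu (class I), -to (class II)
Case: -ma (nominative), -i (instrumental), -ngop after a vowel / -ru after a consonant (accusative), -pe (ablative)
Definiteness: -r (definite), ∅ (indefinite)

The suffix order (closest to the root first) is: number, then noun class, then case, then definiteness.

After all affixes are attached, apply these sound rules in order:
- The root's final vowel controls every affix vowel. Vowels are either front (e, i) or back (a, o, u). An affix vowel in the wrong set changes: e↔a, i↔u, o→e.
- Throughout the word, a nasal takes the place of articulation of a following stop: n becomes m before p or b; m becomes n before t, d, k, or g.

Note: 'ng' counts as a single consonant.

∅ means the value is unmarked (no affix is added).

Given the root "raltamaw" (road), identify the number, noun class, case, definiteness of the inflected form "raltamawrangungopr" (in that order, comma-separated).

plural, class I, accusative, definite

Segment: raltamaw-ra-ngu-ngop-r.
number: -ra → plural.
noun class: -ngu → class I.
case: -ngop/ru → accusative.
definiteness: -r → definite.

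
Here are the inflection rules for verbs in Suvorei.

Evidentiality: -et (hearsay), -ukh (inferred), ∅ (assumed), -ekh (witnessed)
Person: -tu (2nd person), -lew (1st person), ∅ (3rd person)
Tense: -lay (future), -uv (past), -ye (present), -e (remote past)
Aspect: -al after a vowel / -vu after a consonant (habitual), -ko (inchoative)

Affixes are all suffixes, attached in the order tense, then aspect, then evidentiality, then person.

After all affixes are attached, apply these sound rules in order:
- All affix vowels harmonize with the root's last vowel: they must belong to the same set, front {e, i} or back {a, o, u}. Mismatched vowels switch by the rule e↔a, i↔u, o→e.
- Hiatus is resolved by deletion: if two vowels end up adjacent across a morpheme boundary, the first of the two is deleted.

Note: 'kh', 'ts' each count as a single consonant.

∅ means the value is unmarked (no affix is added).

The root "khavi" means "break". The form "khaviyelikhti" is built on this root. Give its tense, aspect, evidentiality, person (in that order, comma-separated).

Segment: khavi-ye-al-ukh-tu.
tense: -ye → present.
aspect: -al/vu → habitual.
evidentiality: -ukh → inferred.
person: -tu → 2nd person.

present, habitual, inferred, 2nd person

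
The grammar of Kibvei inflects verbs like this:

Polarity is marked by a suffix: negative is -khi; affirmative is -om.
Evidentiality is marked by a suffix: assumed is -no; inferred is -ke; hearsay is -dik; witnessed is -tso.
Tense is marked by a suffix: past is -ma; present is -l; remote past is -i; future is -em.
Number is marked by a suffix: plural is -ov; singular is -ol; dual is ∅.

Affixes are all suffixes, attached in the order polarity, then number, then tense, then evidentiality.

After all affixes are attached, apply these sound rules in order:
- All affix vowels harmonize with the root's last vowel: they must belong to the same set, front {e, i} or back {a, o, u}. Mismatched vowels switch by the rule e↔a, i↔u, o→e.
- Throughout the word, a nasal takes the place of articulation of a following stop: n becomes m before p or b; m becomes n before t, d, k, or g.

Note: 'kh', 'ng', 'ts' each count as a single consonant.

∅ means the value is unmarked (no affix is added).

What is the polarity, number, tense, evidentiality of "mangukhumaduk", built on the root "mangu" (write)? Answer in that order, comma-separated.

negative, dual, past, hearsay

Segment: mangu-khi-ma-dik.
polarity: -khi → negative.
number: ∅ → dual.
tense: -ma → past.
evidentiality: -dik → hearsay.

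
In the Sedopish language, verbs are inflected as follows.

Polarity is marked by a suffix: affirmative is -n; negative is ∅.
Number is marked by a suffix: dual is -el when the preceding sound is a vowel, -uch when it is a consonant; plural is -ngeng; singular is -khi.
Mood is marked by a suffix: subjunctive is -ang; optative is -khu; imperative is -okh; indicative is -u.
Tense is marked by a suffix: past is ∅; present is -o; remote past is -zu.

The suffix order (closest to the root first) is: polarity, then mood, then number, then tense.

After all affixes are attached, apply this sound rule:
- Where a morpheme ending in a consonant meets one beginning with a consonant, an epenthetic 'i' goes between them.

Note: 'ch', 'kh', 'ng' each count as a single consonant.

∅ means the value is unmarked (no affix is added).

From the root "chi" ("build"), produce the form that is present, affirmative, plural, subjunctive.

chinangingengo

Attach polarity affirmative -n → chin.
Attach mood subjunctive -ang → chinang.
Attach number plural -ngeng → chinangngeng.
Attach tense present -o → chinangngengo.
Apply epenthesis: chinangngengo → chinangingengo.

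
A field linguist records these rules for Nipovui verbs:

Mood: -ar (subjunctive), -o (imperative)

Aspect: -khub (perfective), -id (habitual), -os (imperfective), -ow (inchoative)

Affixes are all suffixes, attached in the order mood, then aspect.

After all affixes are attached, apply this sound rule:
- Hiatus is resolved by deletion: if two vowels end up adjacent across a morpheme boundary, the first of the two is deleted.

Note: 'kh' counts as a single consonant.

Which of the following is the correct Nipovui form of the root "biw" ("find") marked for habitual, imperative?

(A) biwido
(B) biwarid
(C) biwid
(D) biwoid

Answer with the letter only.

C

Attach mood imperative -o → biwo.
Attach aspect habitual -id → biwoid.
Apply vowel deletion: biwoid → biwid.
So the correct form is biwid, option (C).
(B) biwarid is wrong: it uses subjunctive instead of imperative for mood.
(A) biwido is wrong: it has the affixes in the wrong order.
(D) biwoid is wrong: it fails to apply the sound rule(s).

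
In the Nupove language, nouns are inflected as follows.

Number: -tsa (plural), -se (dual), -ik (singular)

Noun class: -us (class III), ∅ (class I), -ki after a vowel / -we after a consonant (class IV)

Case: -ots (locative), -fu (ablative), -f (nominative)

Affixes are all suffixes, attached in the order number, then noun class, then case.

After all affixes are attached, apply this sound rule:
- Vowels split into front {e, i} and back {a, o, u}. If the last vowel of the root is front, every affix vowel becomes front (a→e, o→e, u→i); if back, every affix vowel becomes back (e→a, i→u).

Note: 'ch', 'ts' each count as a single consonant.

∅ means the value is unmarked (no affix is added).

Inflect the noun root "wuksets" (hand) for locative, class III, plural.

wuksetstseisets

Attach number plural -tsa → wuksetstsa.
Attach noun class class III -us → wuksetstsaus.
Attach case locative -ots → wuksetstsausots.
Apply vowel harmony: wuksetstsausots → wuksetstseisets.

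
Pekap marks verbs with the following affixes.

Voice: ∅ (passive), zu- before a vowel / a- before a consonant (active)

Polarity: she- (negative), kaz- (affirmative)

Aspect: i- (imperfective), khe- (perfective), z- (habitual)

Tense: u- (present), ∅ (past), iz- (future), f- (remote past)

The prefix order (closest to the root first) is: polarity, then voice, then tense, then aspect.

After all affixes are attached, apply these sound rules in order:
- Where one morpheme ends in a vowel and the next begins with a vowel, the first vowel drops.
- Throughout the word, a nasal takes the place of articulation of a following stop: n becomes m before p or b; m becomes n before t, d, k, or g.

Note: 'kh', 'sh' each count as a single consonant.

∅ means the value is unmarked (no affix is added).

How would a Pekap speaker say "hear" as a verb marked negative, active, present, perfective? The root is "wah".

khashewah

Attach polarity negative she- → shewah.
Attach voice active a- (before consonant 'sh') → ashewah.
Attach tense present u- → uashewah.
Attach aspect perfective khe- → kheuashewah.
Apply vowel deletion: kheuashewah → khashewah.
Nasal assimilation: no change.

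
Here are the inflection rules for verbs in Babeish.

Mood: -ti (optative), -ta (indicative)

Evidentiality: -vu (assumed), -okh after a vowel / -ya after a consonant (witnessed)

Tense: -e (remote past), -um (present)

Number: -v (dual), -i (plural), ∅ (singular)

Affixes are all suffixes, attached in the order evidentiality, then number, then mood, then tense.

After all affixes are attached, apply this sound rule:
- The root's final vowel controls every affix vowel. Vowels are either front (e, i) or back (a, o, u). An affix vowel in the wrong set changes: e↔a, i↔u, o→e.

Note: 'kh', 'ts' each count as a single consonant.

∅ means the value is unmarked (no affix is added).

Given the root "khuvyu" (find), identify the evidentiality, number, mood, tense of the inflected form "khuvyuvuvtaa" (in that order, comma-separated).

assumed, dual, indicative, remote past

Segment: khuvyu-vu-v-ta-e.
evidentiality: -vu → assumed.
number: -v → dual.
mood: -ta → indicative.
tense: -e → remote past.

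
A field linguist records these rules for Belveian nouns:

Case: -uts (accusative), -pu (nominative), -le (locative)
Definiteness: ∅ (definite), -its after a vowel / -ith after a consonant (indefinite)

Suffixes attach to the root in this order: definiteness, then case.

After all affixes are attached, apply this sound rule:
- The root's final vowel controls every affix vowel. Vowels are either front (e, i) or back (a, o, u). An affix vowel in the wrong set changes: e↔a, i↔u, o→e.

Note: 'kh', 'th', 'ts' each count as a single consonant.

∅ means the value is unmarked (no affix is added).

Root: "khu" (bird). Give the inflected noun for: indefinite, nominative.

khuutspu

Attach definiteness indefinite -its (after vowel 'u') → khuits.
Attach case nominative -pu → khuitspu.
Apply vowel harmony: khuitspu → khuutspu.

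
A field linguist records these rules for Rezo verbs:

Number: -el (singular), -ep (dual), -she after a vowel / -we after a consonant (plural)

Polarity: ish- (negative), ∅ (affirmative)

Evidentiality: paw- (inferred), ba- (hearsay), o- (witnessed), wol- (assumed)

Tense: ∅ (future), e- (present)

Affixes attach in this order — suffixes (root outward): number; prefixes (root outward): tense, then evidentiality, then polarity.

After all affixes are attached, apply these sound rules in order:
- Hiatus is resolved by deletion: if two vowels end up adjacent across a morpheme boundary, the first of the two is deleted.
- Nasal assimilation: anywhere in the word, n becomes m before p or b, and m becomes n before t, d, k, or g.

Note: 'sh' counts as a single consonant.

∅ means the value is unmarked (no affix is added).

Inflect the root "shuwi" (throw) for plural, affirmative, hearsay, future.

tense = future: zero marking, form stays shuwi.
Attach evidentiality hearsay ba- → bashuwi.
Attach number plural -she (after vowel 'i') → bashuwishe.
polarity = affirmative: zero marking, form stays bashuwishe.
Vowel deletion: no change.
Nasal assimilation: no change.

bashuwishe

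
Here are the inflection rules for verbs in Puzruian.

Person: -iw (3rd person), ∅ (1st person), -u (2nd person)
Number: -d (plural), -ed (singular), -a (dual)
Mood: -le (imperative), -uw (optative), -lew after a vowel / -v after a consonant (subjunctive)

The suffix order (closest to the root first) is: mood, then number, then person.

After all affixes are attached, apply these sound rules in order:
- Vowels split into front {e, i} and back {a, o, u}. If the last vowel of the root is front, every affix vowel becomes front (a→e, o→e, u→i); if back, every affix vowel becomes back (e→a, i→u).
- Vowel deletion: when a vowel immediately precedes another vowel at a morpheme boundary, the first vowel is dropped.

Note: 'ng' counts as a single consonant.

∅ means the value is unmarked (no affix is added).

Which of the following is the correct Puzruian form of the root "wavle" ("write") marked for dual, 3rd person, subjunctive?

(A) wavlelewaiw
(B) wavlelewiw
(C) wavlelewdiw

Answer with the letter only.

B

Attach mood subjunctive -lew (after vowel 'e') → wavlelew.
Attach number dual -a → wavlelewa.
Attach person 3rd person -iw → wavlelewaiw.
Apply vowel harmony: wavlelewaiw → wavleleweiw.
Apply vowel deletion: wavleleweiw → wavlelewiw.
So the correct form is wavlelewiw, option (B).
(C) wavlelewdiw is wrong: it uses plural instead of dual for number.
(A) wavlelewaiw is wrong: it fails to apply the sound rule(s).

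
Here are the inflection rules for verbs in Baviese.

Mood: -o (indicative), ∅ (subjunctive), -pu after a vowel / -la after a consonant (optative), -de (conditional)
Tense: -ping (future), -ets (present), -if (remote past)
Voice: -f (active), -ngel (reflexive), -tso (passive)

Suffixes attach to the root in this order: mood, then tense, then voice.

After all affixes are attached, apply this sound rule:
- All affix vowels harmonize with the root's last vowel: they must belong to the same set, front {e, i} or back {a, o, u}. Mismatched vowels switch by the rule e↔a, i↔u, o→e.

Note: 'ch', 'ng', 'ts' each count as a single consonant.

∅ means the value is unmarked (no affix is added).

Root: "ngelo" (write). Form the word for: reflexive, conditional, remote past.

Attach mood conditional -de → ngelode.
Attach tense remote past -if → ngelodeif.
Attach voice reflexive -ngel → ngelodeifngel.
Apply vowel harmony: ngelodeifngel → ngelodaufngal.

ngelodaufngal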